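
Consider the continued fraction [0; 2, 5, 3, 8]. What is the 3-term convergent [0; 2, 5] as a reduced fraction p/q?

a_0 = 0: 0/1
a_1 = 2: 1/2
a_2 = 5: 5/11

5/11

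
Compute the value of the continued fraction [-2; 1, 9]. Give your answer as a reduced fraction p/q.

-11/10

a_0 = -2: -2/1
a_1 = 1: -1/1
a_2 = 9: -11/10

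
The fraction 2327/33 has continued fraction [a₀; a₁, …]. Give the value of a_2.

1

⌊2327/33⌋ = 70, remainder 17
⌊33/17⌋ = 1, remainder 16
⌊17/16⌋ = 1, remainder 1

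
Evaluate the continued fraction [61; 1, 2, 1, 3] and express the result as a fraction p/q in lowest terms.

926/15

a_0 = 61: 61/1
a_1 = 1: 62/1
a_2 = 2: 185/3
a_3 = 1: 247/4
a_4 = 3: 926/15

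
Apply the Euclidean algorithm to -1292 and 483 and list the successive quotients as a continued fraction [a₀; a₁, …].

[-3; 3, 13, 12]

Apply division with remainder until the remainder is 0:
⌊-1292/483⌋ = -3, remainder 157
⌊483/157⌋ = 3, remainder 12
⌊157/12⌋ = 13, remainder 1
⌊12/1⌋ = 12, remainder 0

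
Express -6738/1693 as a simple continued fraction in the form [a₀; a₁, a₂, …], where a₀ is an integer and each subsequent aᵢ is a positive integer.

[-4; 49, 1, 3, 1, 6]

-6738 ÷ 1693 → quotient -4, remainder 34
1693 ÷ 34 → quotient 49, remainder 27
34 ÷ 27 → quotient 1, remainder 7
27 ÷ 7 → quotient 3, remainder 6
7 ÷ 6 → quotient 1, remainder 1
6 ÷ 1 → quotient 6, remainder 0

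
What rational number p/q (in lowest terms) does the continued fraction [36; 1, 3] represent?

Collapse the nested fraction from the inside out:
Start with 3.
1 + 1/(3/1) = 1 + 1/3 = 4/3
36 + 1/(4/3) = 36 + 3/4 = 147/4

147/4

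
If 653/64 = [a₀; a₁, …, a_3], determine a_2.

653 = 10·64 + 13, so a_0 = 10
64 = 4·13 + 12, so a_1 = 4
13 = 1·12 + 1, so a_2 = 1

1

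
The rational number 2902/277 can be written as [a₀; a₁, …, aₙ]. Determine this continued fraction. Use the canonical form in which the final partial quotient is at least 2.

2902 ÷ 277 → quotient 10, remainder 132
277 ÷ 132 → quotient 2, remainder 13
132 ÷ 13 → quotient 10, remainder 2
13 ÷ 2 → quotient 6, remainder 1
2 ÷ 1 → quotient 2, remainder 0

[10; 2, 10, 6, 2]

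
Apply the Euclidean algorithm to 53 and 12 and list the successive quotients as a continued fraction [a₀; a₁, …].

[4; 2, 2, 2]

⌊53/12⌋ = 4, remainder 5
⌊12/5⌋ = 2, remainder 2
⌊5/2⌋ = 2, remainder 1
⌊2/1⌋ = 2, remainder 0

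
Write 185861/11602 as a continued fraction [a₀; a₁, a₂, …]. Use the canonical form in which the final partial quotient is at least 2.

185861 = 16·11602 + 229, so a_0 = 16
11602 = 50·229 + 152, so a_1 = 50
229 = 1·152 + 77, so a_2 = 1
152 = 1·77 + 75, so a_3 = 1
77 = 1·75 + 2, so a_4 = 1
75 = 37·2 + 1, so a_5 = 37
2 = 2·1 + 0, so a_6 = 2

[16; 50, 1, 1, 1, 37, 2]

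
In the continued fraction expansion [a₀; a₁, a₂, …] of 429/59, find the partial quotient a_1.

3

Run the Euclidean algorithm, recording each quotient:
429 ÷ 59 → quotient 7, remainder 16
59 ÷ 16 → quotient 3, remainder 11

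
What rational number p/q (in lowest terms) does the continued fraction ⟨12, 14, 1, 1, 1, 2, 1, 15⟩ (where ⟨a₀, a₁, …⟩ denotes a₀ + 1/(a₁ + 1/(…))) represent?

Start with 15.
1 + 1/(15/1) = 1 + 1/15 = 16/15
2 + 1/(16/15) = 2 + 15/16 = 47/16
1 + 1/(47/16) = 1 + 16/47 = 63/47
1 + 1/(63/47) = 1 + 47/63 = 110/63
1 + 1/(110/63) = 1 + 63/110 = 173/110
14 + 1/(173/110) = 14 + 110/173 = 2532/173
12 + 1/(2532/173) = 12 + 173/2532 = 30557/2532

30557/2532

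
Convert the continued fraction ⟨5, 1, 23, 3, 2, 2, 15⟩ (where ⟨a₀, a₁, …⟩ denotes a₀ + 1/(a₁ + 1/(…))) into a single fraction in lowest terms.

37928/6365

a_0 = 5: 5/1
a_1 = 1: 6/1
a_2 = 23: 143/24
a_3 = 3: 435/73
a_4 = 2: 1013/170
a_5 = 2: 2461/413
a_6 = 15: 37928/6365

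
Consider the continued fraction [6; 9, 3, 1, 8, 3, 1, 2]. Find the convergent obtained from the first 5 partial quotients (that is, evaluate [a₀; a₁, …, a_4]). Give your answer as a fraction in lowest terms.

a_0 = 6: 6/1
a_1 = 9: 55/9
a_2 = 3: 171/28
a_3 = 1: 226/37
a_4 = 8: 1979/324

1979/324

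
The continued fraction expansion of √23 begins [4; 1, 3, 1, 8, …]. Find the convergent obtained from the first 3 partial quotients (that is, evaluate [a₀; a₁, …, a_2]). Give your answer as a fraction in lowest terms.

19/4

Start with 3.
1 + 1/(3/1) = 1 + 1/3 = 4/3
4 + 1/(4/3) = 4 + 3/4 = 19/4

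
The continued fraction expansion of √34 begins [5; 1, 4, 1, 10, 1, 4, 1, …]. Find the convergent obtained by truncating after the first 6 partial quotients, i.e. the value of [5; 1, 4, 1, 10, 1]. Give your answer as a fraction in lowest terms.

a_0 = 5: 5/1
a_1 = 1: 6/1
a_2 = 4: 29/5
a_3 = 1: 35/6
a_4 = 10: 379/65
a_5 = 1: 414/71

414/71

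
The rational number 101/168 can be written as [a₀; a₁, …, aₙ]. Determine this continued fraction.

101 ÷ 168 → quotient 0, remainder 101
168 ÷ 101 → quotient 1, remainder 67
101 ÷ 67 → quotient 1, remainder 34
67 ÷ 34 → quotient 1, remainder 33
34 ÷ 33 → quotient 1, remainder 1
33 ÷ 1 → quotient 33, remainder 0

[0; 1, 1, 1, 1, 33]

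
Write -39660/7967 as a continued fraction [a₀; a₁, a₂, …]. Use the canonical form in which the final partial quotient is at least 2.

Run the Euclidean algorithm, recording each quotient:
-39660 = -5·7967 + 175, so a_0 = -5
7967 = 45·175 + 92, so a_1 = 45
175 = 1·92 + 83, so a_2 = 1
92 = 1·83 + 9, so a_3 = 1
83 = 9·9 + 2, so a_4 = 9
9 = 4·2 + 1, so a_5 = 4
2 = 2·1 + 0, so a_6 = 2

[-5; 45, 1, 1, 9, 4, 2]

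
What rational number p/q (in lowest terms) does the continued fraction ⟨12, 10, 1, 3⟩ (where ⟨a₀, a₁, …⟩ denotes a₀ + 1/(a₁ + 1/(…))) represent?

Work from the innermost term outward:
Start with 3.
1 + 1/(3/1) = 1 + 1/3 = 4/3
10 + 1/(4/3) = 10 + 3/4 = 43/4
12 + 1/(43/4) = 12 + 4/43 = 520/43

520/43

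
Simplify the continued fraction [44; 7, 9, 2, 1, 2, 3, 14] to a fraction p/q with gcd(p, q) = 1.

Use the convergent recurrence hₖ = aₖ·hₖ₋₁ + hₖ₋₂ (and likewise for the denominators kₖ):
a_0 = 44: 44/1
a_1 = 7: 309/7
a_2 = 9: 2825/64
a_3 = 2: 5959/135
a_4 = 1: 8784/199
a_5 = 2: 23527/533
a_6 = 3: 79365/1798
a_7 = 14: 1134637/25705

1134637/25705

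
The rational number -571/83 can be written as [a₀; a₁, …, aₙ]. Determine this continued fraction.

Repeatedly divide and take the remainder:
-571 = -7·83 + 10, so a_0 = -7
83 = 8·10 + 3, so a_1 = 8
10 = 3·3 + 1, so a_2 = 3
3 = 3·1 + 0, so a_3 = 3

[-7; 8, 3, 3]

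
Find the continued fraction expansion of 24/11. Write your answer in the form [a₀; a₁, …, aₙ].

[2; 5, 2]

24 ÷ 11 → quotient 2, remainder 2
11 ÷ 2 → quotient 5, remainder 1
2 ÷ 1 → quotient 2, remainder 0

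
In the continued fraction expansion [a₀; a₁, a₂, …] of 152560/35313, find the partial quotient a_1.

152560 = 4·35313 + 11308, so a_0 = 4
35313 = 3·11308 + 1389, so a_1 = 3

3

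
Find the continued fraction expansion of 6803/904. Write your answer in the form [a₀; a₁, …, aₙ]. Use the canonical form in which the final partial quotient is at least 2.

Repeatedly divide and take the remainder:
6803 = 7·904 + 475, so a_0 = 7
904 = 1·475 + 429, so a_1 = 1
475 = 1·429 + 46, so a_2 = 1
429 = 9·46 + 15, so a_3 = 9
46 = 3·15 + 1, so a_4 = 3
15 = 15·1 + 0, so a_5 = 15

[7; 1, 1, 9, 3, 15]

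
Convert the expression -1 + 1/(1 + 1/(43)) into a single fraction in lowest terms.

-1/44

Work from the innermost term outward:
Start with 43.
1 + 1/(43/1) = 1 + 1/43 = 44/43
-1 + 1/(44/43) = -1 + 43/44 = -1/44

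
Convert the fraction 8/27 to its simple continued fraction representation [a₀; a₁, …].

8 ÷ 27 → quotient 0, remainder 8
27 ÷ 8 → quotient 3, remainder 3
8 ÷ 3 → quotient 2, remainder 2
3 ÷ 2 → quotient 1, remainder 1
2 ÷ 1 → quotient 2, remainder 0

[0; 3, 2, 1, 2]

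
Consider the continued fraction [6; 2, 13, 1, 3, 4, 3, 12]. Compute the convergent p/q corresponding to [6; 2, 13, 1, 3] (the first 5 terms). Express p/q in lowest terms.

Collapse the nested fraction from the inside out:
Start with 3.
1 + 1/(3/1) = 1 + 1/3 = 4/3
13 + 1/(4/3) = 13 + 3/4 = 55/4
2 + 1/(55/4) = 2 + 4/55 = 114/55
6 + 1/(114/55) = 6 + 55/114 = 739/114

739/114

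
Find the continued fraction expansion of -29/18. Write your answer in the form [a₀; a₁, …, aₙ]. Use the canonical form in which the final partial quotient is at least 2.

-29 = -2·18 + 7, so a_0 = -2
18 = 2·7 + 4, so a_1 = 2
7 = 1·4 + 3, so a_2 = 1
4 = 1·3 + 1, so a_3 = 1
3 = 3·1 + 0, so a_4 = 3

[-2; 2, 1, 1, 3]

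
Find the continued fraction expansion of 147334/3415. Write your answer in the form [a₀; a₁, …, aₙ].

[43; 6, 1, 60, 8]

Repeatedly divide and take the remainder:
147334 ÷ 3415 → quotient 43, remainder 489
3415 ÷ 489 → quotient 6, remainder 481
489 ÷ 481 → quotient 1, remainder 8
481 ÷ 8 → quotient 60, remainder 1
8 ÷ 1 → quotient 8, remainder 0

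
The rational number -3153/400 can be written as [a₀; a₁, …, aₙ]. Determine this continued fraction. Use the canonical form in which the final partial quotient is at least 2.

[-8; 8, 1, 1, 23]

Repeatedly divide and take the remainder:
-3153 ÷ 400 → quotient -8, remainder 47
400 ÷ 47 → quotient 8, remainder 24
47 ÷ 24 → quotient 1, remainder 23
24 ÷ 23 → quotient 1, remainder 1
23 ÷ 1 → quotient 23, remainder 0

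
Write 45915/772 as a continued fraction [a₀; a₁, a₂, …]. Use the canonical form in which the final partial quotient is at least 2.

45915 ÷ 772 → quotient 59, remainder 367
772 ÷ 367 → quotient 2, remainder 38
367 ÷ 38 → quotient 9, remainder 25
38 ÷ 25 → quotient 1, remainder 13
25 ÷ 13 → quotient 1, remainder 12
13 ÷ 12 → quotient 1, remainder 1
12 ÷ 1 → quotient 12, remainder 0

[59; 2, 9, 1, 1, 1, 12]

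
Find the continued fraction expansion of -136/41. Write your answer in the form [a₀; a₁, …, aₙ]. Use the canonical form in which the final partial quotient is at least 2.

Repeatedly divide and take the remainder:
⌊-136/41⌋ = -4, remainder 28
⌊41/28⌋ = 1, remainder 13
⌊28/13⌋ = 2, remainder 2
⌊13/2⌋ = 6, remainder 1
⌊2/1⌋ = 2, remainder 0

[-4; 1, 2, 6, 2]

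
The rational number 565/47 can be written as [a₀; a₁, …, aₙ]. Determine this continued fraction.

⌊565/47⌋ = 12, remainder 1
⌊47/1⌋ = 47, remainder 0

[12; 47]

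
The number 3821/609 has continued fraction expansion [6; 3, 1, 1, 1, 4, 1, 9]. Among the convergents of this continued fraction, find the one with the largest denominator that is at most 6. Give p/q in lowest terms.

a_0 = 6: 6/1  (≤ bound)
a_1 = 3: 19/3  (≤ bound)
a_2 = 1: 25/4  (≤ bound)
a_3 = 1: 44/7  (> 6, stop)

25/4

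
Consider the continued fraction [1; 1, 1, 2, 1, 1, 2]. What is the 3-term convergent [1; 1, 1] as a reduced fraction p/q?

3/2

Start with 1.
1 + 1/(1/1) = 1 + 1/1 = 2/1
1 + 1/(2/1) = 1 + 1/2 = 3/2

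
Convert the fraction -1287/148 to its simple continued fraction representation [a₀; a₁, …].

[-9; 3, 3, 2, 6]

-1287 ÷ 148 → quotient -9, remainder 45
148 ÷ 45 → quotient 3, remainder 13
45 ÷ 13 → quotient 3, remainder 6
13 ÷ 6 → quotient 2, remainder 1
6 ÷ 1 → quotient 6, remainder 0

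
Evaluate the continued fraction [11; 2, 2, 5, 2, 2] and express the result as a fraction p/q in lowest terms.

Start with 2.
2 + 1/(2/1) = 2 + 1/2 = 5/2
5 + 1/(5/2) = 5 + 2/5 = 27/5
2 + 1/(27/5) = 2 + 5/27 = 59/27
2 + 1/(59/27) = 2 + 27/59 = 145/59
11 + 1/(145/59) = 11 + 59/145 = 1654/145

1654/145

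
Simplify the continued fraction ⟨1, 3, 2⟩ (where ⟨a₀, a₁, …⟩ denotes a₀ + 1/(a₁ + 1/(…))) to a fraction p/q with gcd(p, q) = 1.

a_0 = 1: 1/1
a_1 = 3: 4/3
a_2 = 2: 9/7

9/7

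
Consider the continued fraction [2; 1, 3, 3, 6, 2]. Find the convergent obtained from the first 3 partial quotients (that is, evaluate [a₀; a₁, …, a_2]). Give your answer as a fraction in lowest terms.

a_0 = 2: 2/1
a_1 = 1: 3/1
a_2 = 3: 11/4

11/4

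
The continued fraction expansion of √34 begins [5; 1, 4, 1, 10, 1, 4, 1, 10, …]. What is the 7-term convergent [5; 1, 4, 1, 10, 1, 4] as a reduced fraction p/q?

2035/349

Starting at the tail and folding back:
Start with 4.
1 + 1/(4/1) = 1 + 1/4 = 5/4
10 + 1/(5/4) = 10 + 4/5 = 54/5
1 + 1/(54/5) = 1 + 5/54 = 59/54
4 + 1/(59/54) = 4 + 54/59 = 290/59
1 + 1/(290/59) = 1 + 59/290 = 349/290
5 + 1/(349/290) = 5 + 290/349 = 2035/349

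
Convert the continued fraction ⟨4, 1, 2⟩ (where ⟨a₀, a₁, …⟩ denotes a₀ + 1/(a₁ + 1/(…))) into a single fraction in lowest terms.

14/3

a_0 = 4: 4/1
a_1 = 1: 5/1
a_2 = 2: 14/3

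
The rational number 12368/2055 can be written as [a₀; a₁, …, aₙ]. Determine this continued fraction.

[6; 54, 12, 1, 2]

Run the Euclidean algorithm, recording each quotient:
12368 ÷ 2055 → quotient 6, remainder 38
2055 ÷ 38 → quotient 54, remainder 3
38 ÷ 3 → quotient 12, remainder 2
3 ÷ 2 → quotient 1, remainder 1
2 ÷ 1 → quotient 2, remainder 0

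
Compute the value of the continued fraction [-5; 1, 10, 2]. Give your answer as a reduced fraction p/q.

-94/23

a_0 = -5: -5/1
a_1 = 1: -4/1
a_2 = 10: -45/11
a_3 = 2: -94/23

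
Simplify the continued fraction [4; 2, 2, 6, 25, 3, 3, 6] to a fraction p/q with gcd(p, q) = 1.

226140/51323

a_0 = 4: 4/1
a_1 = 2: 9/2
a_2 = 2: 22/5
a_3 = 6: 141/32
a_4 = 25: 3547/805
a_5 = 3: 10782/2447
a_6 = 3: 35893/8146
a_7 = 6: 226140/51323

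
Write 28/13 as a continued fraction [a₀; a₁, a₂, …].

28 = 2·13 + 2, so a_0 = 2
13 = 6·2 + 1, so a_1 = 6
2 = 2·1 + 0, so a_2 = 2

[2; 6, 2]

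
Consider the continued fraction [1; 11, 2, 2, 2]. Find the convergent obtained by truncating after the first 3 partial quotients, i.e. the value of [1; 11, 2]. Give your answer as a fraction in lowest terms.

Start with 2.
11 + 1/(2/1) = 11 + 1/2 = 23/2
1 + 1/(23/2) = 1 + 2/23 = 25/23

25/23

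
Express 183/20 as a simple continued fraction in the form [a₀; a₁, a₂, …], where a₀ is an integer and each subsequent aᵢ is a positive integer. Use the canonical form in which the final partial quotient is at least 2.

183 ÷ 20 → quotient 9, remainder 3
20 ÷ 3 → quotient 6, remainder 2
3 ÷ 2 → quotient 1, remainder 1
2 ÷ 1 → quotient 2, remainder 0

[9; 6, 1, 2]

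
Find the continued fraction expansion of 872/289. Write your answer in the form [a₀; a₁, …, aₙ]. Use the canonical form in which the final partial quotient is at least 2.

[3; 57, 1, 4]

⌊872/289⌋ = 3, remainder 5
⌊289/5⌋ = 57, remainder 4
⌊5/4⌋ = 1, remainder 1
⌊4/1⌋ = 4, remainder 0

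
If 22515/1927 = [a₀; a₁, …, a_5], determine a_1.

1

22515 = 11·1927 + 1318, so a_0 = 11
1927 = 1·1318 + 609, so a_1 = 1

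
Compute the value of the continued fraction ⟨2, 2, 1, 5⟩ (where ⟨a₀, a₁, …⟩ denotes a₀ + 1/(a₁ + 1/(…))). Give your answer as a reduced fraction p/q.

40/17

Collapse the nested fraction from the inside out:
Start with 5.
1 + 1/(5/1) = 1 + 1/5 = 6/5
2 + 1/(6/5) = 2 + 5/6 = 17/6
2 + 1/(17/6) = 2 + 6/17 = 40/17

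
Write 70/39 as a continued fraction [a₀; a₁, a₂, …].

Repeatedly divide and take the remainder:
70 ÷ 39 → quotient 1, remainder 31
39 ÷ 31 → quotient 1, remainder 8
31 ÷ 8 → quotient 3, remainder 7
8 ÷ 7 → quotient 1, remainder 1
7 ÷ 1 → quotient 7, remainder 0

[1; 1, 3, 1, 7]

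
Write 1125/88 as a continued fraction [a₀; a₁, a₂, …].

[12; 1, 3, 1, 1, 1, 2, 2]

Run the Euclidean algorithm, recording each quotient:
1125 ÷ 88 → quotient 12, remainder 69
88 ÷ 69 → quotient 1, remainder 19
69 ÷ 19 → quotient 3, remainder 12
19 ÷ 12 → quotient 1, remainder 7
12 ÷ 7 → quotient 1, remainder 5
7 ÷ 5 → quotient 1, remainder 2
5 ÷ 2 → quotient 2, remainder 1
2 ÷ 1 → quotient 2, remainder 0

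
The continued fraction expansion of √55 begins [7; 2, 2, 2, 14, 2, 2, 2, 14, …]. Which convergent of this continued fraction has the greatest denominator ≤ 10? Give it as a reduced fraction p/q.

List convergents until the denominator exceeds the bound:
a_0 = 7: 7/1  (≤ bound)
a_1 = 2: 15/2  (≤ bound)
a_2 = 2: 37/5  (≤ bound)
a_3 = 2: 89/12  (> 10, stop)

37/5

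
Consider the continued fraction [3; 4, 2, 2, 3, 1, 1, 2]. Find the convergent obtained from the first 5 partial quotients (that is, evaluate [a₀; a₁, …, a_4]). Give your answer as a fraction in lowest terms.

242/75

a_0 = 3: 3/1
a_1 = 4: 13/4
a_2 = 2: 29/9
a_3 = 2: 71/22
a_4 = 3: 242/75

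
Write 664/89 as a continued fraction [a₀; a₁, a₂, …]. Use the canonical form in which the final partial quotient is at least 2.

664 = 7·89 + 41, so a_0 = 7
89 = 2·41 + 7, so a_1 = 2
41 = 5·7 + 6, so a_2 = 5
7 = 1·6 + 1, so a_3 = 1
6 = 6·1 + 0, so a_4 = 6

[7; 2, 5, 1, 6]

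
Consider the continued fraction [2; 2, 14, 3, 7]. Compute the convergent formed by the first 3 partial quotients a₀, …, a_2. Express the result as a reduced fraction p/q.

a_0 = 2: 2/1
a_1 = 2: 5/2
a_2 = 14: 72/29

72/29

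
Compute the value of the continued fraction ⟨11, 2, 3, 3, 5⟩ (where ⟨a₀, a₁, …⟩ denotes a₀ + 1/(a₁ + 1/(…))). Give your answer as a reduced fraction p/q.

1395/122

Compute successive convergents:
a_0 = 11: 11/1
a_1 = 2: 23/2
a_2 = 3: 80/7
a_3 = 3: 263/23
a_4 = 5: 1395/122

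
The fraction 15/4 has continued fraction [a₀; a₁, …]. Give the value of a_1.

1

15 ÷ 4 → quotient 3, remainder 3
4 ÷ 3 → quotient 1, remainder 1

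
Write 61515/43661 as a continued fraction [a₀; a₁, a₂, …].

[1; 2, 2, 4, 12, 10, 16]

Run the Euclidean algorithm, recording each quotient:
⌊61515/43661⌋ = 1, remainder 17854
⌊43661/17854⌋ = 2, remainder 7953
⌊17854/7953⌋ = 2, remainder 1948
⌊7953/1948⌋ = 4, remainder 161
⌊1948/161⌋ = 12, remainder 16
⌊161/16⌋ = 10, remainder 1
⌊16/1⌋ = 16, remainder 0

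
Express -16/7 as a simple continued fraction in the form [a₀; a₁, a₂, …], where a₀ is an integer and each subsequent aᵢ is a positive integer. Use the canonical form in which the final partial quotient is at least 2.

[-3; 1, 2, 2]

-16 = -3·7 + 5, so a_0 = -3
7 = 1·5 + 2, so a_1 = 1
5 = 2·2 + 1, so a_2 = 2
2 = 2·1 + 0, so a_3 = 2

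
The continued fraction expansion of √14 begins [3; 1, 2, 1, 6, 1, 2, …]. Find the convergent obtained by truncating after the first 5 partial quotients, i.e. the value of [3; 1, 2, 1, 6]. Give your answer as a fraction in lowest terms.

a_0 = 3: 3/1
a_1 = 1: 4/1
a_2 = 2: 11/3
a_3 = 1: 15/4
a_4 = 6: 101/27

101/27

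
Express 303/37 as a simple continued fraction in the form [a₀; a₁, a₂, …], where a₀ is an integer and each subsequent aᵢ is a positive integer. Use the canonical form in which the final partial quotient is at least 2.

[8; 5, 3, 2]

303 ÷ 37 → quotient 8, remainder 7
37 ÷ 7 → quotient 5, remainder 2
7 ÷ 2 → quotient 3, remainder 1
2 ÷ 1 → quotient 2, remainder 0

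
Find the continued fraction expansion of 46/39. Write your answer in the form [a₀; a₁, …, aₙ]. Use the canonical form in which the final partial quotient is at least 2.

⌊46/39⌋ = 1, remainder 7
⌊39/7⌋ = 5, remainder 4
⌊7/4⌋ = 1, remainder 3
⌊4/3⌋ = 1, remainder 1
⌊3/1⌋ = 3, remainder 0

[1; 5, 1, 1, 3]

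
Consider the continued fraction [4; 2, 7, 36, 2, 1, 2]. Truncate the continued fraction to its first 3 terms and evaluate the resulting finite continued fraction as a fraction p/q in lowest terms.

67/15

Work from the innermost term outward:
Start with 7.
2 + 1/(7/1) = 2 + 1/7 = 15/7
4 + 1/(15/7) = 4 + 7/15 = 67/15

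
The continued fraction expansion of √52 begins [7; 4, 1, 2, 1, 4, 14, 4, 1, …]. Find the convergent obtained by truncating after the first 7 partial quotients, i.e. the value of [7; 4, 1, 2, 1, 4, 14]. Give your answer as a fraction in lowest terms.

9223/1279

Work from the innermost term outward:
Start with 14.
4 + 1/(14/1) = 4 + 1/14 = 57/14
1 + 1/(57/14) = 1 + 14/57 = 71/57
2 + 1/(71/57) = 2 + 57/71 = 199/71
1 + 1/(199/71) = 1 + 71/199 = 270/199
4 + 1/(270/199) = 4 + 199/270 = 1279/270
7 + 1/(1279/270) = 7 + 270/1279 = 9223/1279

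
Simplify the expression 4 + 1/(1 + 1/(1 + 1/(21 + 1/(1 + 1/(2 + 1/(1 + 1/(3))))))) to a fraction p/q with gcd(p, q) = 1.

3009/667

Build up convergents one term at a time:
a_0 = 4: 4/1
a_1 = 1: 5/1
a_2 = 1: 9/2
a_3 = 21: 194/43
a_4 = 1: 203/45
a_5 = 2: 600/133
a_6 = 1: 803/178
a_7 = 3: 3009/667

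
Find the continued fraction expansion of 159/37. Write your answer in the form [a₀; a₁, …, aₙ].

[4; 3, 2, 1, 3]

Repeatedly divide and take the remainder:
159 ÷ 37 → quotient 4, remainder 11
37 ÷ 11 → quotient 3, remainder 4
11 ÷ 4 → quotient 2, remainder 3
4 ÷ 3 → quotient 1, remainder 1
3 ÷ 1 → quotient 3, remainder 0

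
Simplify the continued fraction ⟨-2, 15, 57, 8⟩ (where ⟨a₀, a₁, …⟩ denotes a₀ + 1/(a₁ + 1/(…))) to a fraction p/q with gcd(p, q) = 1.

-13269/6863

Compute successive convergents:
a_0 = -2: -2/1
a_1 = 15: -29/15
a_2 = 57: -1655/856
a_3 = 8: -13269/6863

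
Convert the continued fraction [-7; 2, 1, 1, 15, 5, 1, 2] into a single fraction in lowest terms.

-8854/1341

Compute successive convergents:
a_0 = -7: -7/1
a_1 = 2: -13/2
a_2 = 1: -20/3
a_3 = 1: -33/5
a_4 = 15: -515/78
a_5 = 5: -2608/395
a_6 = 1: -3123/473
a_7 = 2: -8854/1341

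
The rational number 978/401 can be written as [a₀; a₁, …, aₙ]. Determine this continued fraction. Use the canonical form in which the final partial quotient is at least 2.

978 ÷ 401 → quotient 2, remainder 176
401 ÷ 176 → quotient 2, remainder 49
176 ÷ 49 → quotient 3, remainder 29
49 ÷ 29 → quotient 1, remainder 20
29 ÷ 20 → quotient 1, remainder 9
20 ÷ 9 → quotient 2, remainder 2
9 ÷ 2 → quotient 4, remainder 1
2 ÷ 1 → quotient 2, remainder 0

[2; 2, 3, 1, 1, 2, 4, 2]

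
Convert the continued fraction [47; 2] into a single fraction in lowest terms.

95/2

Use the convergent recurrence hₖ = aₖ·hₖ₋₁ + hₖ₋₂ (and likewise for the denominators kₖ):
a_0 = 47: 47/1
a_1 = 2: 95/2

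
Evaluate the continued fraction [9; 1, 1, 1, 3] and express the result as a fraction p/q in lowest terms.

106/11

Start with 3.
1 + 1/(3/1) = 1 + 1/3 = 4/3
1 + 1/(4/3) = 1 + 3/4 = 7/4
1 + 1/(7/4) = 1 + 4/7 = 11/7
9 + 1/(11/7) = 9 + 7/11 = 106/11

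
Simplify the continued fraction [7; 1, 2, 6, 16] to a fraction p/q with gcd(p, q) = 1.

Start with 16.
6 + 1/(16/1) = 6 + 1/16 = 97/16
2 + 1/(97/16) = 2 + 16/97 = 210/97
1 + 1/(210/97) = 1 + 97/210 = 307/210
7 + 1/(307/210) = 7 + 210/307 = 2359/307

2359/307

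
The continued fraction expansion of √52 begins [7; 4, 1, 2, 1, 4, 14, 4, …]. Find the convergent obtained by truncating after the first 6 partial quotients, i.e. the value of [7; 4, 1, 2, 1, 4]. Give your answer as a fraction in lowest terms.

Start with 4.
1 + 1/(4/1) = 1 + 1/4 = 5/4
2 + 1/(5/4) = 2 + 4/5 = 14/5
1 + 1/(14/5) = 1 + 5/14 = 19/14
4 + 1/(19/14) = 4 + 14/19 = 90/19
7 + 1/(90/19) = 7 + 19/90 = 649/90

649/90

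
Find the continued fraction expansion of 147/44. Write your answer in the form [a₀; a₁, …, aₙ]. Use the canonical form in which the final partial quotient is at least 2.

[3; 2, 1, 14]

Repeatedly divide and take the remainder:
⌊147/44⌋ = 3, remainder 15
⌊44/15⌋ = 2, remainder 14
⌊15/14⌋ = 1, remainder 1
⌊14/1⌋ = 14, remainder 0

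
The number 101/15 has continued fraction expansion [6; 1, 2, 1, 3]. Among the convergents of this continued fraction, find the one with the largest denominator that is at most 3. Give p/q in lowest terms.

20/3

a_0 = 6: 6/1  (≤ bound)
a_1 = 1: 7/1  (≤ bound)
a_2 = 2: 20/3  (≤ bound)
a_3 = 1: 27/4  (> 3, stop)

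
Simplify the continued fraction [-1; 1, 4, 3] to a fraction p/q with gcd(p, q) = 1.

Start with 3.
4 + 1/(3/1) = 4 + 1/3 = 13/3
1 + 1/(13/3) = 1 + 3/13 = 16/13
-1 + 1/(16/13) = -1 + 13/16 = -3/16

-3/16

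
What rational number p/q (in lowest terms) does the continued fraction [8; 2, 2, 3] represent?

143/17

Starting at the tail and folding back:
Start with 3.
2 + 1/(3/1) = 2 + 1/3 = 7/3
2 + 1/(7/3) = 2 + 3/7 = 17/7
8 + 1/(17/7) = 8 + 7/17 = 143/17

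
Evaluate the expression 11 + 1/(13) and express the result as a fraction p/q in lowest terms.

a_0 = 11: 11/1
a_1 = 13: 144/13

144/13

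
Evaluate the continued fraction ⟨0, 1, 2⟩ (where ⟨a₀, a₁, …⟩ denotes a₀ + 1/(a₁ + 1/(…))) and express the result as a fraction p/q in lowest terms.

2/3

Start with 2.
1 + 1/(2/1) = 1 + 1/2 = 3/2
0 + 1/(3/2) = 0 + 2/3 = 2/3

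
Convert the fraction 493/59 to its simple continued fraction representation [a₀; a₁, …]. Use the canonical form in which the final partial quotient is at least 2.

⌊493/59⌋ = 8, remainder 21
⌊59/21⌋ = 2, remainder 17
⌊21/17⌋ = 1, remainder 4
⌊17/4⌋ = 4, remainder 1
⌊4/1⌋ = 4, remainder 0

[8; 2, 1, 4, 4]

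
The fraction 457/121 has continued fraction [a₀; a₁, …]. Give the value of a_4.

13

Run the Euclidean algorithm, recording each quotient:
⌊457/121⌋ = 3, remainder 94
⌊121/94⌋ = 1, remainder 27
⌊94/27⌋ = 3, remainder 13
⌊27/13⌋ = 2, remainder 1
⌊13/1⌋ = 13, remainder 0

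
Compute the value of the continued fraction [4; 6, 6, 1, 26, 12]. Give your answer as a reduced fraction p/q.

57875/13903

Starting at the tail and folding back:
Start with 12.
26 + 1/(12/1) = 26 + 1/12 = 313/12
1 + 1/(313/12) = 1 + 12/313 = 325/313
6 + 1/(325/313) = 6 + 313/325 = 2263/325
6 + 1/(2263/325) = 6 + 325/2263 = 13903/2263
4 + 1/(13903/2263) = 4 + 2263/13903 = 57875/13903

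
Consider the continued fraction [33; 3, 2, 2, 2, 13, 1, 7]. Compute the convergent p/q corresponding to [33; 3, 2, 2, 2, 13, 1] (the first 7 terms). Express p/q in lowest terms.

19676/591

Starting at the tail and folding back:
Start with 1.
13 + 1/(1/1) = 13 + 1/1 = 14/1
2 + 1/(14/1) = 2 + 1/14 = 29/14
2 + 1/(29/14) = 2 + 14/29 = 72/29
2 + 1/(72/29) = 2 + 29/72 = 173/72
3 + 1/(173/72) = 3 + 72/173 = 591/173
33 + 1/(591/173) = 33 + 173/591 = 19676/591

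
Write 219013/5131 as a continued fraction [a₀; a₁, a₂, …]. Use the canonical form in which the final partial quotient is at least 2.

219013 = 42·5131 + 3511, so a_0 = 42
5131 = 1·3511 + 1620, so a_1 = 1
3511 = 2·1620 + 271, so a_2 = 2
1620 = 5·271 + 265, so a_3 = 5
271 = 1·265 + 6, so a_4 = 1
265 = 44·6 + 1, so a_5 = 44
6 = 6·1 + 0, so a_6 = 6

[42; 1, 2, 5, 1, 44, 6]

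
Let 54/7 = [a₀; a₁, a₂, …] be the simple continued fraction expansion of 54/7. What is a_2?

54 = 7·7 + 5, so a_0 = 7
7 = 1·5 + 2, so a_1 = 1
5 = 2·2 + 1, so a_2 = 2

2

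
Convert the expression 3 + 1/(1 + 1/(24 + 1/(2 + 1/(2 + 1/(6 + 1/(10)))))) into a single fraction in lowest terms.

32703/8257

Start with 10.
6 + 1/(10/1) = 6 + 1/10 = 61/10
2 + 1/(61/10) = 2 + 10/61 = 132/61
2 + 1/(132/61) = 2 + 61/132 = 325/132
24 + 1/(325/132) = 24 + 132/325 = 7932/325
1 + 1/(7932/325) = 1 + 325/7932 = 8257/7932
3 + 1/(8257/7932) = 3 + 7932/8257 = 32703/8257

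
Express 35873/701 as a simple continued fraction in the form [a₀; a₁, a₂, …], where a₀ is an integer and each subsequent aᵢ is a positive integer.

[51; 5, 1, 2, 1, 14, 2]

35873 ÷ 701 → quotient 51, remainder 122
701 ÷ 122 → quotient 5, remainder 91
122 ÷ 91 → quotient 1, remainder 31
91 ÷ 31 → quotient 2, remainder 29
31 ÷ 29 → quotient 1, remainder 2
29 ÷ 2 → quotient 14, remainder 1
2 ÷ 1 → quotient 2, remainder 0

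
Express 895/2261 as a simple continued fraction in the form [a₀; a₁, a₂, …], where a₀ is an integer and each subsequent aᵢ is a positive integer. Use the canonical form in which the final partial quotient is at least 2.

895 ÷ 2261 → quotient 0, remainder 895
2261 ÷ 895 → quotient 2, remainder 471
895 ÷ 471 → quotient 1, remainder 424
471 ÷ 424 → quotient 1, remainder 47
424 ÷ 47 → quotient 9, remainder 1
47 ÷ 1 → quotient 47, remainder 0

[0; 2, 1, 1, 9, 47]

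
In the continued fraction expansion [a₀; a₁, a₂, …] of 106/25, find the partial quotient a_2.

Repeatedly divide and take the remainder:
⌊106/25⌋ = 4, remainder 6
⌊25/6⌋ = 4, remainder 1
⌊6/1⌋ = 6, remainder 0

6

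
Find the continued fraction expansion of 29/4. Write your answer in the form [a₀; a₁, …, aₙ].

Apply division with remainder until the remainder is 0:
29 = 7·4 + 1, so a_0 = 7
4 = 4·1 + 0, so a_1 = 4

[7; 4]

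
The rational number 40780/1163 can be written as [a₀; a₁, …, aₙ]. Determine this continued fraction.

⌊40780/1163⌋ = 35, remainder 75
⌊1163/75⌋ = 15, remainder 38
⌊75/38⌋ = 1, remainder 37
⌊38/37⌋ = 1, remainder 1
⌊37/1⌋ = 37, remainder 0

[35; 15, 1, 1, 37]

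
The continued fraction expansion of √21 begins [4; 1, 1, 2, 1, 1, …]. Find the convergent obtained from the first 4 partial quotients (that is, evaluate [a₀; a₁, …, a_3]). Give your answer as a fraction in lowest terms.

23/5

Build up convergents one term at a time:
a_0 = 4: 4/1
a_1 = 1: 5/1
a_2 = 1: 9/2
a_3 = 2: 23/5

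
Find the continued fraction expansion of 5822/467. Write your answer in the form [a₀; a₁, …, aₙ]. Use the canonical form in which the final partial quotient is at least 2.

Repeatedly divide and take the remainder:
5822 = 12·467 + 218, so a_0 = 12
467 = 2·218 + 31, so a_1 = 2
218 = 7·31 + 1, so a_2 = 7
31 = 31·1 + 0, so a_3 = 31

[12; 2, 7, 31]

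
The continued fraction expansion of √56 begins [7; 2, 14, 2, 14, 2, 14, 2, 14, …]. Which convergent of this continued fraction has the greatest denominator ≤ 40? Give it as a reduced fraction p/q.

217/29

a_0 = 7: 7/1  (≤ bound)
a_1 = 2: 15/2  (≤ bound)
a_2 = 14: 217/29  (≤ bound)
a_3 = 2: 449/60  (> 40, stop)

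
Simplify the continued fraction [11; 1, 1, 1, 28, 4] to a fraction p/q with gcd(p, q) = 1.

Starting at the tail and folding back:
Start with 4.
28 + 1/(4/1) = 28 + 1/4 = 113/4
1 + 1/(113/4) = 1 + 4/113 = 117/113
1 + 1/(117/113) = 1 + 113/117 = 230/117
1 + 1/(230/117) = 1 + 117/230 = 347/230
11 + 1/(347/230) = 11 + 230/347 = 4047/347

4047/347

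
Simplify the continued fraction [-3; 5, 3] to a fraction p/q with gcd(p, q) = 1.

Start with 3.
5 + 1/(3/1) = 5 + 1/3 = 16/3
-3 + 1/(16/3) = -3 + 3/16 = -45/16

-45/16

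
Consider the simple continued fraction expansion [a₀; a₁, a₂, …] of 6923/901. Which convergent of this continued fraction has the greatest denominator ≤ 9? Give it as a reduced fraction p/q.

23/3

List convergents until the denominator exceeds the bound:
a_0 = 7: 7/1  (≤ bound)
a_1 = 1: 8/1  (≤ bound)
a_2 = 2: 23/3  (≤ bound)
a_3 = 6: 146/19  (> 9, stop)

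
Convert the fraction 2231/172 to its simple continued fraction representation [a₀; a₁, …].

[12; 1, 33, 2, 2]

2231 = 12·172 + 167, so a_0 = 12
172 = 1·167 + 5, so a_1 = 1
167 = 33·5 + 2, so a_2 = 33
5 = 2·2 + 1, so a_3 = 2
2 = 2·1 + 0, so a_4 = 2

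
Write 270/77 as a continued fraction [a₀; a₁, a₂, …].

270 ÷ 77 → quotient 3, remainder 39
77 ÷ 39 → quotient 1, remainder 38
39 ÷ 38 → quotient 1, remainder 1
38 ÷ 1 → quotient 38, remainder 0

[3; 1, 1, 38]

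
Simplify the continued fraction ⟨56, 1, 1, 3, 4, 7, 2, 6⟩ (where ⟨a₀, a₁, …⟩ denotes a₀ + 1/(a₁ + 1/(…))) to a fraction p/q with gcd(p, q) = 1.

169757/3001

Start with 6.
2 + 1/(6/1) = 2 + 1/6 = 13/6
7 + 1/(13/6) = 7 + 6/13 = 97/13
4 + 1/(97/13) = 4 + 13/97 = 401/97
3 + 1/(401/97) = 3 + 97/401 = 1300/401
1 + 1/(1300/401) = 1 + 401/1300 = 1701/1300
1 + 1/(1701/1300) = 1 + 1300/1701 = 3001/1701
56 + 1/(3001/1701) = 56 + 1701/3001 = 169757/3001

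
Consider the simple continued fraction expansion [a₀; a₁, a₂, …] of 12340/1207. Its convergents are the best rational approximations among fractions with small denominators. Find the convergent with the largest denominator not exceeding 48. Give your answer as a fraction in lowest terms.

92/9

a_0 = 10: 10/1  (≤ bound)
a_1 = 4: 41/4  (≤ bound)
a_2 = 2: 92/9  (≤ bound)
a_3 = 7: 685/67  (> 48, stop)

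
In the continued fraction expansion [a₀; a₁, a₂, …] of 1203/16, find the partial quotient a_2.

3

Run the Euclidean algorithm, recording each quotient:
⌊1203/16⌋ = 75, remainder 3
⌊16/3⌋ = 5, remainder 1
⌊3/1⌋ = 3, remainder 0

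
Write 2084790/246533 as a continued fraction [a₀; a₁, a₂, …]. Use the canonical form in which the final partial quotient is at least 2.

2084790 ÷ 246533 → quotient 8, remainder 112526
246533 ÷ 112526 → quotient 2, remainder 21481
112526 ÷ 21481 → quotient 5, remainder 5121
21481 ÷ 5121 → quotient 4, remainder 997
5121 ÷ 997 → quotient 5, remainder 136
997 ÷ 136 → quotient 7, remainder 45
136 ÷ 45 → quotient 3, remainder 1
45 ÷ 1 → quotient 45, remainder 0

[8; 2, 5, 4, 5, 7, 3, 45]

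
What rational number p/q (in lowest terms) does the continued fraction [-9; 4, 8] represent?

-289/33

a_0 = -9: -9/1
a_1 = 4: -35/4
a_2 = 8: -289/33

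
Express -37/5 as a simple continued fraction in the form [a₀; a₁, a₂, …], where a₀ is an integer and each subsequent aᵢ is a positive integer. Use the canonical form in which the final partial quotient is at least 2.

Run the Euclidean algorithm, recording each quotient:
-37 ÷ 5 → quotient -8, remainder 3
5 ÷ 3 → quotient 1, remainder 2
3 ÷ 2 → quotient 1, remainder 1
2 ÷ 1 → quotient 2, remainder 0

[-8; 1, 1, 2]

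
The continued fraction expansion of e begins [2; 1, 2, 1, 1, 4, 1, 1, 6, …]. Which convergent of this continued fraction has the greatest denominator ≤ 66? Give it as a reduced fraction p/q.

List convergents until the denominator exceeds the bound:
a_0 = 2: 2/1  (≤ bound)
a_1 = 1: 3/1  (≤ bound)
a_2 = 2: 8/3  (≤ bound)
a_3 = 1: 11/4  (≤ bound)
a_4 = 1: 19/7  (≤ bound)
a_5 = 4: 87/32  (≤ bound)
a_6 = 1: 106/39  (≤ bound)
a_7 = 1: 193/71  (> 66, stop)

106/39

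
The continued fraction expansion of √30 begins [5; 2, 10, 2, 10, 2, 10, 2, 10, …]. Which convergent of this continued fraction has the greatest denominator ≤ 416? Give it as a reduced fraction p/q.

241/44

a_0 = 5: 5/1  (≤ bound)
a_1 = 2: 11/2  (≤ bound)
a_2 = 10: 115/21  (≤ bound)
a_3 = 2: 241/44  (≤ bound)
a_4 = 10: 2525/461  (> 416, stop)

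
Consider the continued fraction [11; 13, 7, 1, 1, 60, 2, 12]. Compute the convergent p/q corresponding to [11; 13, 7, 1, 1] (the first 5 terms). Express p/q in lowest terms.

2182/197

Start with 1.
1 + 1/(1/1) = 1 + 1/1 = 2/1
7 + 1/(2/1) = 7 + 1/2 = 15/2
13 + 1/(15/2) = 13 + 2/15 = 197/15
11 + 1/(197/15) = 11 + 15/197 = 2182/197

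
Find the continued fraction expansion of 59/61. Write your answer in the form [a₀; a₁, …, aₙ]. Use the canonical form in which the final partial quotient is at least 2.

[0; 1, 29, 2]

59 = 0·61 + 59, so a_0 = 0
61 = 1·59 + 2, so a_1 = 1
59 = 29·2 + 1, so a_2 = 29
2 = 2·1 + 0, so a_3 = 2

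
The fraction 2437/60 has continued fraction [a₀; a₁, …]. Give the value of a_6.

1

⌊2437/60⌋ = 40, remainder 37
⌊60/37⌋ = 1, remainder 23
⌊37/23⌋ = 1, remainder 14
⌊23/14⌋ = 1, remainder 9
⌊14/9⌋ = 1, remainder 5
⌊9/5⌋ = 1, remainder 4
⌊5/4⌋ = 1, remainder 1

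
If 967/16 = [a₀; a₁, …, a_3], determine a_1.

967 = 60·16 + 7, so a_0 = 60
16 = 2·7 + 2, so a_1 = 2

2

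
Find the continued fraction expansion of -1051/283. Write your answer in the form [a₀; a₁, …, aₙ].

-1051 = -4·283 + 81, so a_0 = -4
283 = 3·81 + 40, so a_1 = 3
81 = 2·40 + 1, so a_2 = 2
40 = 40·1 + 0, so a_3 = 40

[-4; 3, 2, 40]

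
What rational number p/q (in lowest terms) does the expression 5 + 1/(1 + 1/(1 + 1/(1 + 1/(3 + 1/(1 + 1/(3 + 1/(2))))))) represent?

677/120

Use the convergent recurrence hₖ = aₖ·hₖ₋₁ + hₖ₋₂ (and likewise for the denominators kₖ):
a_0 = 5: 5/1
a_1 = 1: 6/1
a_2 = 1: 11/2
a_3 = 1: 17/3
a_4 = 3: 62/11
a_5 = 1: 79/14
a_6 = 3: 299/53
a_7 = 2: 677/120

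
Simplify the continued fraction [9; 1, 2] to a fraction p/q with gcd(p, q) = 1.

29/3

a_0 = 9: 9/1
a_1 = 1: 10/1
a_2 = 2: 29/3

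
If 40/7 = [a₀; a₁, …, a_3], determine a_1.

Run the Euclidean algorithm, recording each quotient:
40 ÷ 7 → quotient 5, remainder 5
7 ÷ 5 → quotient 1, remainder 2

1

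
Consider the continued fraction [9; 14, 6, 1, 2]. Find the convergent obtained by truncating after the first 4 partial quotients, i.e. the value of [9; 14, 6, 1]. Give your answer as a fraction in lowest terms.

898/99

Start with 1.
6 + 1/(1/1) = 6 + 1/1 = 7/1
14 + 1/(7/1) = 14 + 1/7 = 99/7
9 + 1/(99/7) = 9 + 7/99 = 898/99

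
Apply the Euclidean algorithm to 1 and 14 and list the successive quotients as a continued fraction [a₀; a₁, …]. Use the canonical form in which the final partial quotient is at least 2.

⌊1/14⌋ = 0, remainder 1
⌊14/1⌋ = 14, remainder 0

[0; 14]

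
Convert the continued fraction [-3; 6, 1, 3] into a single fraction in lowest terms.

Start with 3.
1 + 1/(3/1) = 1 + 1/3 = 4/3
6 + 1/(4/3) = 6 + 3/4 = 27/4
-3 + 1/(27/4) = -3 + 4/27 = -77/27

-77/27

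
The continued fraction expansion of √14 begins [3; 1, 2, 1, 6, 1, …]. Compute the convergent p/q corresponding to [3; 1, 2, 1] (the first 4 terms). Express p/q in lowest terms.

15/4

Start with 1.
2 + 1/(1/1) = 2 + 1/1 = 3/1
1 + 1/(3/1) = 1 + 1/3 = 4/3
3 + 1/(4/3) = 3 + 3/4 = 15/4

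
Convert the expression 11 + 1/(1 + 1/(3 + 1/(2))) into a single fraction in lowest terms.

106/9

Use the convergent recurrence hₖ = aₖ·hₖ₋₁ + hₖ₋₂ (and likewise for the denominators kₖ):
a_0 = 11: 11/1
a_1 = 1: 12/1
a_2 = 3: 47/4
a_3 = 2: 106/9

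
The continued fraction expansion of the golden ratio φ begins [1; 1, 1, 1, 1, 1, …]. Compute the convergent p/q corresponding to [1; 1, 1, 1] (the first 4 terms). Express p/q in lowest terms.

5/3

Compute successive convergents:
a_0 = 1: 1/1
a_1 = 1: 2/1
a_2 = 1: 3/2
a_3 = 1: 5/3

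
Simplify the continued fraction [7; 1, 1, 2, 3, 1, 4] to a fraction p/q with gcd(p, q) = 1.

Start with 4.
1 + 1/(4/1) = 1 + 1/4 = 5/4
3 + 1/(5/4) = 3 + 4/5 = 19/5
2 + 1/(19/5) = 2 + 5/19 = 43/19
1 + 1/(43/19) = 1 + 19/43 = 62/43
1 + 1/(62/43) = 1 + 43/62 = 105/62
7 + 1/(105/62) = 7 + 62/105 = 797/105

797/105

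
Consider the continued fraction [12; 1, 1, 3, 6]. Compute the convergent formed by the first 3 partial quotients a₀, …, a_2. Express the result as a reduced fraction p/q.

Use the convergent recurrence hₖ = aₖ·hₖ₋₁ + hₖ₋₂ (and likewise for the denominators kₖ):
a_0 = 12: 12/1
a_1 = 1: 13/1
a_2 = 1: 25/2

25/2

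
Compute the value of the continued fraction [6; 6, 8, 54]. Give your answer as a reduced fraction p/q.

a_0 = 6: 6/1
a_1 = 6: 37/6
a_2 = 8: 302/49
a_3 = 54: 16345/2652

16345/2652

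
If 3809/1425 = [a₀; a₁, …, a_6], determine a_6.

⌊3809/1425⌋ = 2, remainder 959
⌊1425/959⌋ = 1, remainder 466
⌊959/466⌋ = 2, remainder 27
⌊466/27⌋ = 17, remainder 7
⌊27/7⌋ = 3, remainder 6
⌊7/6⌋ = 1, remainder 1
⌊6/1⌋ = 6, remainder 0

6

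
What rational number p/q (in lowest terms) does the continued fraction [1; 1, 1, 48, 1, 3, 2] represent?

Use the convergent recurrence hₖ = aₖ·hₖ₋₁ + hₖ₋₂ (and likewise for the denominators kₖ):
a_0 = 1: 1/1
a_1 = 1: 2/1
a_2 = 1: 3/2
a_3 = 48: 146/97
a_4 = 1: 149/99
a_5 = 3: 593/394
a_6 = 2: 1335/887

1335/887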